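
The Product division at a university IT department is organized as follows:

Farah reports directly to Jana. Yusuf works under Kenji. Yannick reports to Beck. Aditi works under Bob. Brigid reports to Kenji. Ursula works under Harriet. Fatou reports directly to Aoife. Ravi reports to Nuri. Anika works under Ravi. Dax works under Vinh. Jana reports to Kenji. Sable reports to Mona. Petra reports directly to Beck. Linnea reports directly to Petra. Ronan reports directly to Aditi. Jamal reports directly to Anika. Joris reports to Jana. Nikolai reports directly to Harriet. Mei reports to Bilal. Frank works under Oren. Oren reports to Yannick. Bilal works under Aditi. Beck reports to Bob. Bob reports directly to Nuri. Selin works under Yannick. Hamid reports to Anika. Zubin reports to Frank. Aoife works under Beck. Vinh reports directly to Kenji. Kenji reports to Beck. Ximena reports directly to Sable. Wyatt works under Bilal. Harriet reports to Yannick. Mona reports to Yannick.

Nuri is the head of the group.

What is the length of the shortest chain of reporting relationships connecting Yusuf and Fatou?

Yusuf is 2 levels below Beck, and Fatou is 2 levels below Beck (their lowest common manager). The shortest path runs up from Yusuf to Beck and back down to Fatou: 2 + 2 = 4 links.

4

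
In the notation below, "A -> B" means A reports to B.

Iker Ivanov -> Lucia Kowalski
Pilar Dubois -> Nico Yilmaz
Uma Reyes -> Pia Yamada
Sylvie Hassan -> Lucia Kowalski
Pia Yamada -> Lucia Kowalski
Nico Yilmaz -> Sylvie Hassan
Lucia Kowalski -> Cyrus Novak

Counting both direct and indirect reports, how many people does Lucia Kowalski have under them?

Lucia Kowalski directly manages Pia Yamada, Sylvie Hassan, Iker Ivanov. Under Pia Yamada: Uma Reyes (1). Under Sylvie Hassan: Nico Yilmaz, Pilar Dubois (2). Iker Ivanov has no reports. So Lucia Kowalski's organization is 3 direct reports plus everyone under them: 2 + 3 + 1 = 6.

6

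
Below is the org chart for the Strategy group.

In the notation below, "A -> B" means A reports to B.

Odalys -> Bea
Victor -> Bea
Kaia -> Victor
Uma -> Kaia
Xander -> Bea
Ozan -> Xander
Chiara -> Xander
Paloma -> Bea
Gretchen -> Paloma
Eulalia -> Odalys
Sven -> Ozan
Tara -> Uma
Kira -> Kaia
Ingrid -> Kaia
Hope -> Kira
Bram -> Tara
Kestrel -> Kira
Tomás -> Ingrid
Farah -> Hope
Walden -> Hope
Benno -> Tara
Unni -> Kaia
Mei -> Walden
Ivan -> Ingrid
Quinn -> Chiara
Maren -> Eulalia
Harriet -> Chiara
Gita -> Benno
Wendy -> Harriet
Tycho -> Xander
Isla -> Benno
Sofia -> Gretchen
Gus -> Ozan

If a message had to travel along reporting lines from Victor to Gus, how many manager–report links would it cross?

4

Victor is 1 level below Bea, and Gus is 3 levels below Bea (their lowest common manager). The shortest path runs up from Victor to Bea and back down to Gus: 1 + 3 = 4 links.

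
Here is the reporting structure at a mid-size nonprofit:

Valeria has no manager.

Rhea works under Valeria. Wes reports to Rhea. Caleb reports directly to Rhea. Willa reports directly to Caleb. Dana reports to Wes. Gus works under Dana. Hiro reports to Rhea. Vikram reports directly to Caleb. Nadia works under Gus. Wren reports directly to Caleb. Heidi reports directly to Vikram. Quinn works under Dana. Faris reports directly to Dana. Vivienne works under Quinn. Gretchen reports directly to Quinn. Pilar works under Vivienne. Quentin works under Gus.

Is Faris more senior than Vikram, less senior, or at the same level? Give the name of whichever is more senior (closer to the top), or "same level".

Faris is 4 levels below Valeria; Vikram is 3. Vikram is higher.

Vikram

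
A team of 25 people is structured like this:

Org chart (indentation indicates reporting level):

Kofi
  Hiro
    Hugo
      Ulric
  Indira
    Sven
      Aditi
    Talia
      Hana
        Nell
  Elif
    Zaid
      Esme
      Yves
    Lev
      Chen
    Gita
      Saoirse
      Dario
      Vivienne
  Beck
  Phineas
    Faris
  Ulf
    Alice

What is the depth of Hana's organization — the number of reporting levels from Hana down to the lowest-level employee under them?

The longest chain under Hana runs Hana → Nell, which is 1 level below Hana.

1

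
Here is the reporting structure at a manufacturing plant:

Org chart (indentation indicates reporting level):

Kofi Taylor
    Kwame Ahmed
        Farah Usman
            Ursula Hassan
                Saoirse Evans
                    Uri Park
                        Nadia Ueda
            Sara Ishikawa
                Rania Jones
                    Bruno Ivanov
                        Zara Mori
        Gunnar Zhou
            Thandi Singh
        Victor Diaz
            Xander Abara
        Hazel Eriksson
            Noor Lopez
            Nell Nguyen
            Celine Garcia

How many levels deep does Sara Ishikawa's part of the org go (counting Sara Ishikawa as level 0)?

The longest chain under Sara Ishikawa runs Sara Ishikawa → Rania Jones → Bruno Ivanov → Zara Mori, which is 3 levels below Sara Ishikawa.

3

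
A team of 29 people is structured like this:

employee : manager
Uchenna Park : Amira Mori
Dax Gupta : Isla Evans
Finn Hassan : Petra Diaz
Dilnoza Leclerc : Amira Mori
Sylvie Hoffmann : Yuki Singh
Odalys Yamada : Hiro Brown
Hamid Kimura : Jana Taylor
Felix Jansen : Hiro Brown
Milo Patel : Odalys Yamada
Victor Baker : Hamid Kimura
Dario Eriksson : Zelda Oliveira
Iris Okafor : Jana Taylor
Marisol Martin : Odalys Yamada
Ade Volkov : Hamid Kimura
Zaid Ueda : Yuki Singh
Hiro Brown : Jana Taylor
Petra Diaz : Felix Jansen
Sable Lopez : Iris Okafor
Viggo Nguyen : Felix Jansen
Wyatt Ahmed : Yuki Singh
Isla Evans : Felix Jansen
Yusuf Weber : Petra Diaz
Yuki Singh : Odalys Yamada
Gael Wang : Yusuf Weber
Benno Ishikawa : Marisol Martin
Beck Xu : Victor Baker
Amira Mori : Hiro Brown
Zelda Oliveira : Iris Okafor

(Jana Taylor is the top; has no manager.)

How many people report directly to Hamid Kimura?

Hamid Kimura directly manages Victor Baker, Ade Volkov. That is 2 direct reports.

2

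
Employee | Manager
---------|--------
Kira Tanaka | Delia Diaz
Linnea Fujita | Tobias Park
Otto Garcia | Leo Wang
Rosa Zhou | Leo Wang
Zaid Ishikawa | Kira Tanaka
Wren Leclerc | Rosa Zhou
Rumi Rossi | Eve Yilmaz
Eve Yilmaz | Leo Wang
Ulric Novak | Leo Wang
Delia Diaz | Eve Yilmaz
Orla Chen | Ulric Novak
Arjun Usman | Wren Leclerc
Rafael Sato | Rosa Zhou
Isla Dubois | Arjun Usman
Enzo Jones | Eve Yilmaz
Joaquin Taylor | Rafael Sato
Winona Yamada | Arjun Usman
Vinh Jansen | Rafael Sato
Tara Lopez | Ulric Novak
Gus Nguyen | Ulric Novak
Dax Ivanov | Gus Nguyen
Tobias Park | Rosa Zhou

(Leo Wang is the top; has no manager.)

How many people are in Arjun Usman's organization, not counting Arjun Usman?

Arjun Usman directly manages Winona Yamada, Isla Dubois. Winona Yamada has no reports. Isla Dubois has no reports. So Arjun Usman's organization is 2 direct reports plus everyone under them: 1 + 1 = 2.

2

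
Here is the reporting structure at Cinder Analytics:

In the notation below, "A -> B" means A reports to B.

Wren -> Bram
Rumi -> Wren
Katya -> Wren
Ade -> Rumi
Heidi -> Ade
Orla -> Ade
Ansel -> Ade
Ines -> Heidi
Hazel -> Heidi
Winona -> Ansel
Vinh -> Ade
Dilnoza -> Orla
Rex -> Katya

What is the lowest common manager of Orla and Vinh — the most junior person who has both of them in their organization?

Ade

Orla's chain of managers is Ade, Rumi, Wren, Bram. Vinh's chain of managers is Ade, Rumi, Wren, Bram. The first manager that appears in both chains is Ade.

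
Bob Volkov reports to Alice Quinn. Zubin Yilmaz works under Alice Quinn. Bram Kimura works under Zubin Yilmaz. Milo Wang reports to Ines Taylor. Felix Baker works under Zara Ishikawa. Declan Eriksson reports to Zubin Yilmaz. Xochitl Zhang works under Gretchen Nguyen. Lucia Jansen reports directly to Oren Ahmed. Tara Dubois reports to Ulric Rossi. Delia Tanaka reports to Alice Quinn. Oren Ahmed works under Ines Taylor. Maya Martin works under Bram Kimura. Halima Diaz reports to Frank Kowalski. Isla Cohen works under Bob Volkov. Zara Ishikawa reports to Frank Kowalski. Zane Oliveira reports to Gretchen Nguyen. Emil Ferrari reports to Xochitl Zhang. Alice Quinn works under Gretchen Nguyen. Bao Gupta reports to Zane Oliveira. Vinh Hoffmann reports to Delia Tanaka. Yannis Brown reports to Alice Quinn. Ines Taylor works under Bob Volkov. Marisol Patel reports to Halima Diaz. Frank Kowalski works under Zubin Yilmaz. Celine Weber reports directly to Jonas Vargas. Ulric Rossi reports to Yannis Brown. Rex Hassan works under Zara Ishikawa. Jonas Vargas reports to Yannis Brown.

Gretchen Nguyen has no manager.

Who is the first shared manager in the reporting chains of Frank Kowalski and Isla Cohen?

Frank Kowalski's chain of managers is Zubin Yilmaz, Alice Quinn, Gretchen Nguyen. Isla Cohen's chain of managers is Bob Volkov, Alice Quinn, Gretchen Nguyen. The first manager that appears in both chains is Alice Quinn.

Alice Quinn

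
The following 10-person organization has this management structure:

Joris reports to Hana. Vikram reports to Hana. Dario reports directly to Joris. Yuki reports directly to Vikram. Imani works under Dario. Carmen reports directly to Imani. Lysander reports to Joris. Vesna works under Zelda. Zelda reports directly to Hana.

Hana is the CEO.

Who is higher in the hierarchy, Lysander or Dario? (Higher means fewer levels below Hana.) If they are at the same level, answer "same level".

Both Lysander and Dario are 2 levels below Hana.

same level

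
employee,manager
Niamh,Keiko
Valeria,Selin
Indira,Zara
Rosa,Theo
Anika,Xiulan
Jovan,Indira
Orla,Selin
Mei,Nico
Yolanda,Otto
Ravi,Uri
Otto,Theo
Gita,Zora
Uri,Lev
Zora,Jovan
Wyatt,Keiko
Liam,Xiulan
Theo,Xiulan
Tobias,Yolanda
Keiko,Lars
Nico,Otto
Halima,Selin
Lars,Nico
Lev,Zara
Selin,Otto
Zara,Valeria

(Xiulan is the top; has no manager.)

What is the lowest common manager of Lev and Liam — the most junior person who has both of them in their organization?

Xiulan

Lev's chain of managers is Zara, Valeria, Selin, Otto, Theo, Xiulan. Liam's chain of managers is Xiulan. The first manager that appears in both chains is Xiulan.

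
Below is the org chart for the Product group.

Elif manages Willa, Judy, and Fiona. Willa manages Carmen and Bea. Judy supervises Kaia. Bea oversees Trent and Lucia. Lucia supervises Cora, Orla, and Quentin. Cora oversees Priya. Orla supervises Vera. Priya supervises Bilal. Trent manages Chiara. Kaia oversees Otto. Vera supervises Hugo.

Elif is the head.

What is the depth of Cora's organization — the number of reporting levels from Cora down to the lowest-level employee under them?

The longest chain under Cora runs Cora → Priya → Bilal, which is 2 levels below Cora.

2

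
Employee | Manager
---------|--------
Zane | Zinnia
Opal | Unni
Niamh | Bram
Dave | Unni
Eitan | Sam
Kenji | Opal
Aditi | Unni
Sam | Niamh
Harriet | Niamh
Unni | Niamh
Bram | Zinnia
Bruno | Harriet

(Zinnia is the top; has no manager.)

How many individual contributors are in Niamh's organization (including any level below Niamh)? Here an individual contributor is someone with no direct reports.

The people in Niamh's organization with no one reporting to them are Dave, Aditi, Kenji, Eitan, Bruno. That is 5.

5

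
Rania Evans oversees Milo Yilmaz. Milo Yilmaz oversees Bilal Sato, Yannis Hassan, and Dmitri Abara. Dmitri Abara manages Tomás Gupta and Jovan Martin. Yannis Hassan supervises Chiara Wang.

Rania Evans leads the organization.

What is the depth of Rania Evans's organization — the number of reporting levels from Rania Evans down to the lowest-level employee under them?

3

The longest chain under Rania Evans runs Rania Evans → Milo Yilmaz → Yannis Hassan → Chiara Wang, which is 3 levels below Rania Evans.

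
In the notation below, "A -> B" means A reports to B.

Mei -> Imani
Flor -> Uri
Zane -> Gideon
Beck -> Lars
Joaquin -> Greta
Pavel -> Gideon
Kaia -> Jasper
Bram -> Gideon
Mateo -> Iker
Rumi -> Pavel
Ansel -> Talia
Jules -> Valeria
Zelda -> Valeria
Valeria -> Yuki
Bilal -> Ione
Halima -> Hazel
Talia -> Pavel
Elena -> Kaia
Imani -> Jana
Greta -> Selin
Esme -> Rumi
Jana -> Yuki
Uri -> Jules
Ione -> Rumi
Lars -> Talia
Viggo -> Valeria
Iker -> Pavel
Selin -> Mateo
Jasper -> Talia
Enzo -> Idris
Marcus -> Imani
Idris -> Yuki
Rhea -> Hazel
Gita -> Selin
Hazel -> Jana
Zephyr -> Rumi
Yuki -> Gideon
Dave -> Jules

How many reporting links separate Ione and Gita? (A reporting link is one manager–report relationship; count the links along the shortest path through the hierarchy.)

Ione is 2 levels below Pavel, and Gita is 4 levels below Pavel (their lowest common manager). The shortest path runs up from Ione to Pavel and back down to Gita: 2 + 4 = 6 links.

6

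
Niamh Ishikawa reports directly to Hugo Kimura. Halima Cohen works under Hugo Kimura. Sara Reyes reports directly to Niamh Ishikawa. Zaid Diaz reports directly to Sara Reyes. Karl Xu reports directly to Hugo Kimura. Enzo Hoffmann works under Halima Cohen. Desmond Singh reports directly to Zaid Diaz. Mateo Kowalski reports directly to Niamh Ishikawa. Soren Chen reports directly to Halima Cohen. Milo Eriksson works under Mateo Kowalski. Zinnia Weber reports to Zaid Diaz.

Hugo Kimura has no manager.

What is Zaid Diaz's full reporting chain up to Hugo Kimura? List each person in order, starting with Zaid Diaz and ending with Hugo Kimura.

Zaid Diaz -> Sara Reyes -> Niamh Ishikawa -> Hugo Kimura

Zaid Diaz reports to Sara Reyes. Sara Reyes reports to Niamh Ishikawa. Niamh Ishikawa reports to Hugo Kimura. Hugo Kimura is at the top.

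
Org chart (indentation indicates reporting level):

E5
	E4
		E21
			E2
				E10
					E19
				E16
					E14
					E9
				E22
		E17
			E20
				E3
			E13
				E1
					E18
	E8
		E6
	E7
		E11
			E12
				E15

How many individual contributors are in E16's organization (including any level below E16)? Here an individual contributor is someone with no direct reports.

2

The people in E16's organization with no one reporting to them are E9, E14. That is 2.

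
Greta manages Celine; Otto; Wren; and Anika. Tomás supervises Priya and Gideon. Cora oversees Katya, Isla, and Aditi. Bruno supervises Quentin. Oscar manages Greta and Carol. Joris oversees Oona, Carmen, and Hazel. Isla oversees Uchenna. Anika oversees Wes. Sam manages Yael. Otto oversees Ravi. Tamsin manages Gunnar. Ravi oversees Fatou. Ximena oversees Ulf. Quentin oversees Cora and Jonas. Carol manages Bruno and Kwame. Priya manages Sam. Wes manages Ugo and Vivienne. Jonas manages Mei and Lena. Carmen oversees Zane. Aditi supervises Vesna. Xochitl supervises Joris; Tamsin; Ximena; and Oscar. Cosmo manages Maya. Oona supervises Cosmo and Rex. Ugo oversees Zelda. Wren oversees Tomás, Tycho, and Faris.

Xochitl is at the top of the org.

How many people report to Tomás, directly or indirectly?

Tomás directly manages Priya, Gideon. Under Priya: Sam, Yael (2). Gideon has no reports. So Tomás's organization is 2 direct reports plus everyone under them: 3 + 1 = 4.

4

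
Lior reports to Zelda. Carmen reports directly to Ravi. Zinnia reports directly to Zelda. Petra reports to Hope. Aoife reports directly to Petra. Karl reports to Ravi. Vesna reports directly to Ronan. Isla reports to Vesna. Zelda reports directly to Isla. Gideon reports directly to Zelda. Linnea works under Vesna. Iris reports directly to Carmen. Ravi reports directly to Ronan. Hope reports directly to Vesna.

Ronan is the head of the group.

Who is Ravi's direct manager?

Ronan

Ravi reports directly to Ronan.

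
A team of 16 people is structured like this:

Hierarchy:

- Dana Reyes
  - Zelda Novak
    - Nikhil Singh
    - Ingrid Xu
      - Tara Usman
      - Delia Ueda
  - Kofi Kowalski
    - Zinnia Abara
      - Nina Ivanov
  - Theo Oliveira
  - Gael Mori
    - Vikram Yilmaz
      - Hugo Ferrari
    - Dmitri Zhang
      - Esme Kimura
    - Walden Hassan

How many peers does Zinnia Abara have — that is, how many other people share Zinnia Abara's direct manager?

Zinnia Abara reports to Kofi Kowalski, and Kofi Kowalski has no other direct reports. Zinnia Abara has 0 peers.

0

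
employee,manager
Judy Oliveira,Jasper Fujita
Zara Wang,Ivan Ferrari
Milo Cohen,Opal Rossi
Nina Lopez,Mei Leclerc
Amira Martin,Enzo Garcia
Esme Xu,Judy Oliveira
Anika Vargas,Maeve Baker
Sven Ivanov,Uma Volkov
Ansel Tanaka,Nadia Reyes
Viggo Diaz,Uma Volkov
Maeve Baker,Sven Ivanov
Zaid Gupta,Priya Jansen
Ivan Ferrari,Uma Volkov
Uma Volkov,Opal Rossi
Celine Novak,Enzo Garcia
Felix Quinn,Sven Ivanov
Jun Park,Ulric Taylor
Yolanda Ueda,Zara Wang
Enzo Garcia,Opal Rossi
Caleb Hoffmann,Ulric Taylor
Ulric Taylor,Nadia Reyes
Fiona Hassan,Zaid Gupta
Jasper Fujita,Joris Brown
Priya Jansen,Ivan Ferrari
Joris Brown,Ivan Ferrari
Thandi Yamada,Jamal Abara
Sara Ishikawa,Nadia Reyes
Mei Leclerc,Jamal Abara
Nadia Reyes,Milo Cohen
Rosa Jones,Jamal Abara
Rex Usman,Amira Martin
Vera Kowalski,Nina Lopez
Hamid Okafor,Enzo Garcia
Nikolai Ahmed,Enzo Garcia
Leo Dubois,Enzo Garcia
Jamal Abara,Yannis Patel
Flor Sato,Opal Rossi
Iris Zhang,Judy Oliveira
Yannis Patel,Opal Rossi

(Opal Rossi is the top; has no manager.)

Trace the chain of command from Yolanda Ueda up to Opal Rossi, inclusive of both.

Yolanda Ueda reports to Zara Wang. Zara Wang reports to Ivan Ferrari. Ivan Ferrari reports to Uma Volkov. Uma Volkov reports to Opal Rossi. Opal Rossi is at the top.

Yolanda Ueda -> Zara Wang -> Ivan Ferrari -> Uma Volkov -> Opal Rossi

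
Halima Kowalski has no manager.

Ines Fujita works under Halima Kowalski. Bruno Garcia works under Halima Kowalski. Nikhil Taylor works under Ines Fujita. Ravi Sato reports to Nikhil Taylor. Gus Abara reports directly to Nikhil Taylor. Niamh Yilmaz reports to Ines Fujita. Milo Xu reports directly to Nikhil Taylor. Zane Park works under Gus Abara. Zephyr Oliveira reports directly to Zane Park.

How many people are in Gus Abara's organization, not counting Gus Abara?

Gus Abara directly manages Zane Park. Under Zane Park: Zephyr Oliveira (1). That's 2 in total.

2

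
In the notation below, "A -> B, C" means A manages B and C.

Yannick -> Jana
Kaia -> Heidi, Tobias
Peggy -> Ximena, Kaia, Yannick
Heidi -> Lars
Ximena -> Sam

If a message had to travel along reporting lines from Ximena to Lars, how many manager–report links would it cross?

Ximena is 1 level below Peggy, and Lars is 3 levels below Peggy (their lowest common manager). The shortest path runs up from Ximena to Peggy and back down to Lars: 1 + 3 = 4 links.

4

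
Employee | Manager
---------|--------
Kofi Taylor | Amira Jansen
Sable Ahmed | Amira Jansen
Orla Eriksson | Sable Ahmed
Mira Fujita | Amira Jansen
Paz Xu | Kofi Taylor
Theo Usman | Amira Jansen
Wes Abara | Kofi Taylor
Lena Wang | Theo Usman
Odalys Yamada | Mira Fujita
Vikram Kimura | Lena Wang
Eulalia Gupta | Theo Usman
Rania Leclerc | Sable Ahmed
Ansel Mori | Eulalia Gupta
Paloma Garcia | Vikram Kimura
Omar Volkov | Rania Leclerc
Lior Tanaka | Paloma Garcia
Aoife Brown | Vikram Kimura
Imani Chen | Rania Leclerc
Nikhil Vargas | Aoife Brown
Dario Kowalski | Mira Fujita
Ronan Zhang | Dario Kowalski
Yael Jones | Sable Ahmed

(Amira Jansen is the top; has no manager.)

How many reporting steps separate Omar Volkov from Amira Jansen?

Chain from Omar Volkov up to Amira Jansen: Omar Volkov → Rania Leclerc → Sable Ahmed → Amira Jansen. That is 3 steps up, so Omar Volkov is 3 levels below Amira Jansen.

3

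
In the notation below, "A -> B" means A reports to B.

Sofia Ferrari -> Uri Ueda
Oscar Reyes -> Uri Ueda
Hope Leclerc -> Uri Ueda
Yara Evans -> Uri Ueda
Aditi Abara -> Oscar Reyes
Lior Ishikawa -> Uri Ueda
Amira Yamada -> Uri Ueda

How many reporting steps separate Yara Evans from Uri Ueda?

1

Chain from Yara Evans up to Uri Ueda: Yara Evans → Uri Ueda. That is 1 step up, so Yara Evans is 1 level below Uri Ueda.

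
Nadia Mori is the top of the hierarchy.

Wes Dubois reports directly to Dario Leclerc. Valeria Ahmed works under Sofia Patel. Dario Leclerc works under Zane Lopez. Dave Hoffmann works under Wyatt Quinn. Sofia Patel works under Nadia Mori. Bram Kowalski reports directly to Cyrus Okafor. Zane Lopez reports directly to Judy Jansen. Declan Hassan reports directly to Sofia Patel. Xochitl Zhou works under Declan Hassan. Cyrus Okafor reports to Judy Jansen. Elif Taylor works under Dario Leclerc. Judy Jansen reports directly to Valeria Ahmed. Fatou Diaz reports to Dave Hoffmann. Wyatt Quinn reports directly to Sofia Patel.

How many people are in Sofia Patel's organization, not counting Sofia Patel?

Sofia Patel directly manages Declan Hassan, Wyatt Quinn, Valeria Ahmed. Under Declan Hassan: Xochitl Zhou (1). Under Wyatt Quinn: Dave Hoffmann, Fatou Diaz (2). Under Valeria Ahmed: Judy Jansen, Zane Lopez, Dario Leclerc, Elif Taylor, Wes Dubois, Cyrus Okafor, Bram Kowalski (7). So Sofia Patel's organization is 3 direct reports plus everyone under them: 2 + 3 + 8 = 13.

13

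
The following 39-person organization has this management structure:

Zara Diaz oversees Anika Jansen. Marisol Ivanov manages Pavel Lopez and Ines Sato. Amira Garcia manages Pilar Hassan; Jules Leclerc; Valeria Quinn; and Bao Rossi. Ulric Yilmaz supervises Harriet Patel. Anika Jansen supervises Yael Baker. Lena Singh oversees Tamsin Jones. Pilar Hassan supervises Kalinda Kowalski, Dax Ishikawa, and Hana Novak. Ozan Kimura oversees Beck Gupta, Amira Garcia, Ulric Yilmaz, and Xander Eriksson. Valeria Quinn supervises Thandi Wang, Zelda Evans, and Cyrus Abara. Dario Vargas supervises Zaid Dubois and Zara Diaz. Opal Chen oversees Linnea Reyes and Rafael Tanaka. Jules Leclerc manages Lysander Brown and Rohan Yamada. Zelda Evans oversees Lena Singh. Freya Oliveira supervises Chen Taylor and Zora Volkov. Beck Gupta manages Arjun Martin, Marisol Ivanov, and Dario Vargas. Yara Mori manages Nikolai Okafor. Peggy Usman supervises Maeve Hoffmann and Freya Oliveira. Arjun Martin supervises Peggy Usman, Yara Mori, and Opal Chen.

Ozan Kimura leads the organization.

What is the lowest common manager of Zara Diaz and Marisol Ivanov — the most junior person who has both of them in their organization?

Beck Gupta

Zara Diaz's chain of managers is Dario Vargas, Beck Gupta, Ozan Kimura. Marisol Ivanov's chain of managers is Beck Gupta, Ozan Kimura. The first manager that appears in both chains is Beck Gupta.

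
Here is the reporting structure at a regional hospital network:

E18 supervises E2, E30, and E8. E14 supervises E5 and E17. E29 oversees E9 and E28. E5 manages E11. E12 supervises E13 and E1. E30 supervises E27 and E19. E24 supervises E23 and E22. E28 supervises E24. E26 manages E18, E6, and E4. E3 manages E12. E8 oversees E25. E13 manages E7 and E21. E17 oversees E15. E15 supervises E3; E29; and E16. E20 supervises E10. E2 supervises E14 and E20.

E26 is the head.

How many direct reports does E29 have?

E29 directly manages E9, E28. That is 2 direct reports.

2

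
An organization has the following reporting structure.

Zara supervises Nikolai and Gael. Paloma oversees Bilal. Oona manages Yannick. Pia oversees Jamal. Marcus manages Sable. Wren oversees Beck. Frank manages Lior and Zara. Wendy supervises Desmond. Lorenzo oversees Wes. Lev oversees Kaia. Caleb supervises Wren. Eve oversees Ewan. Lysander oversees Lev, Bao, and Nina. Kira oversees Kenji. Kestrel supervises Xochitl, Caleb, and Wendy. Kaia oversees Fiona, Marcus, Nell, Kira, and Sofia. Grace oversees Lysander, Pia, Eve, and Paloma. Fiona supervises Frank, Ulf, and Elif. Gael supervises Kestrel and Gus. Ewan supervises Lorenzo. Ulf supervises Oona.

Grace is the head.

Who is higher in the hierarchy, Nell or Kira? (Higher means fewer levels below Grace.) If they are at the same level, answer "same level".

same level

Both Nell and Kira are 4 levels below Grace.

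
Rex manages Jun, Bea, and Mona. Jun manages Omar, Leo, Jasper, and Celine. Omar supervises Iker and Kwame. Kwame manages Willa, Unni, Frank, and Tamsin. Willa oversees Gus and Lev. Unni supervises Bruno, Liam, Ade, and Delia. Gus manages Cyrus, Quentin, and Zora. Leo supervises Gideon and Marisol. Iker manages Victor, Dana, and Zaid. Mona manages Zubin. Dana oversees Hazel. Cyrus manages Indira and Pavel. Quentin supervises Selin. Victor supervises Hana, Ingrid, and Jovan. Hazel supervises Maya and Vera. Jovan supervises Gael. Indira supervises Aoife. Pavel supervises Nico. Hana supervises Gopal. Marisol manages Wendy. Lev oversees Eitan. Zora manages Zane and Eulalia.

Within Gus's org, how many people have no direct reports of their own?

5

The people in Gus's organization with no one reporting to them are Eulalia, Zane, Selin, Nico, Aoife. That is 5.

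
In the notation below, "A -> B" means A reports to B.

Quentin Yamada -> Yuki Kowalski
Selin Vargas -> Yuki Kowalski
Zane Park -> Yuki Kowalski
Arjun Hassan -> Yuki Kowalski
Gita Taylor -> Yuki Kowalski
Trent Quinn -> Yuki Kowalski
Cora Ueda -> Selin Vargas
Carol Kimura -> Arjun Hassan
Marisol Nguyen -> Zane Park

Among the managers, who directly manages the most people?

Yuki Kowalski

Direct-report counts: Yuki Kowalski has 6; Arjun Hassan has 1; Zane Park has 1; Selin Vargas has 1. The largest is 6, held by Yuki Kowalski.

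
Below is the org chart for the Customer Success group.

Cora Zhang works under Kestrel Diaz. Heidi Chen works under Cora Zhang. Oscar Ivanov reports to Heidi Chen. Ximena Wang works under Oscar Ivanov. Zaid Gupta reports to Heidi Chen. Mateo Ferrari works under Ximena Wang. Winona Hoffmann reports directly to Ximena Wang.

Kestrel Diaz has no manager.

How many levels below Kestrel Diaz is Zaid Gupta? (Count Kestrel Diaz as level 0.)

3

Chain from Zaid Gupta up to Kestrel Diaz: Zaid Gupta → Heidi Chen → Cora Zhang → Kestrel Diaz. That is 3 steps up, so Zaid Gupta is 3 levels below Kestrel Diaz.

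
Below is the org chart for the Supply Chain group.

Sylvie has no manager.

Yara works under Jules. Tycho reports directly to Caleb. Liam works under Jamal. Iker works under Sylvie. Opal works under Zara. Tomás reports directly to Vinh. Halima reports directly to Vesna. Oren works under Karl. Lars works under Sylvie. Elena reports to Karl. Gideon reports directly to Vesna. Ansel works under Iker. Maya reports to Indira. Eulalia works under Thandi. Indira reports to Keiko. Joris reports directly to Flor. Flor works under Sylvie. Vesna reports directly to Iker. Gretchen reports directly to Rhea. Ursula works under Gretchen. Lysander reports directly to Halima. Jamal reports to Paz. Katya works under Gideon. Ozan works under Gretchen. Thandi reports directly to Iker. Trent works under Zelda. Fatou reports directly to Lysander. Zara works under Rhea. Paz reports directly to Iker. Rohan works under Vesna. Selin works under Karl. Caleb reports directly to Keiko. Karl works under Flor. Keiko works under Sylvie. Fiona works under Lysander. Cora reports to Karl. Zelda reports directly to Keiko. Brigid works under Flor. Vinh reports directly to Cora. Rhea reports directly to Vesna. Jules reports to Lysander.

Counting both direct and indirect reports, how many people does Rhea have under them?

5

Rhea directly manages Gretchen, Zara. Under Gretchen: Ozan, Ursula (2). Under Zara: Opal (1). So Rhea's organization is 2 direct reports plus everyone under them: 3 + 2 = 5.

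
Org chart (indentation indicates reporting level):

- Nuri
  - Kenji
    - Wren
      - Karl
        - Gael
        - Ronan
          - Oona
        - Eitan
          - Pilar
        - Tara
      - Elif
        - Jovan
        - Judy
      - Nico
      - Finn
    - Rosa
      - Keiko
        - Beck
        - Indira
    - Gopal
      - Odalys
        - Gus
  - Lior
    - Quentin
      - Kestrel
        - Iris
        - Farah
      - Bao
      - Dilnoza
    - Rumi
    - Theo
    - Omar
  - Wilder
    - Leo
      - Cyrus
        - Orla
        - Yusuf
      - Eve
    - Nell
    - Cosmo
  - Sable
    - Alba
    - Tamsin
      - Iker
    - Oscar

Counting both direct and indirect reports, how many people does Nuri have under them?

Nuri directly manages Kenji, Lior, Wilder, Sable. Under Kenji: Gopal, Odalys, Gus, Rosa, Keiko, Indira, Beck, Wren, Finn, Nico, Elif, Judy, Jovan, Karl, Tara, Eitan, Pilar, Ronan, Oona, Gael (20). Under Lior: Omar, Theo, Rumi, Quentin, Dilnoza, Bao, Kestrel, Farah, Iris (9). Under Wilder: Cosmo, Nell, Leo, Eve, Cyrus, Yusuf, Orla (7). Under Sable: Oscar, Tamsin, Iker, Alba (4). So Nuri's organization is 4 direct reports plus everyone under them: 21 + 10 + 8 + 5 = 44.

44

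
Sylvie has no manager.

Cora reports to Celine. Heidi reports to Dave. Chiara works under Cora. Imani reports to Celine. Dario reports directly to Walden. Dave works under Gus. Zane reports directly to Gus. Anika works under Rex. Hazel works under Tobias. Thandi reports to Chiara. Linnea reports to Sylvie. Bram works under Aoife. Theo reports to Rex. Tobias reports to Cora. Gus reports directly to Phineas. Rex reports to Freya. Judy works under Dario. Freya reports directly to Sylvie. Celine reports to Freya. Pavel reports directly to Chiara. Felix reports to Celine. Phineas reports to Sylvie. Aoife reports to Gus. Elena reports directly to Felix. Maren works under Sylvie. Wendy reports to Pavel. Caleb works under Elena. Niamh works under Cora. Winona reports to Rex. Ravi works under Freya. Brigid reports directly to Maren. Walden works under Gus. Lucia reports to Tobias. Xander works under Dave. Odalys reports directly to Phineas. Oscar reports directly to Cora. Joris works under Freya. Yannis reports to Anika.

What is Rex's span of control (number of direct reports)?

Rex directly manages Winona, Theo, Anika. That is 3 direct reports.

3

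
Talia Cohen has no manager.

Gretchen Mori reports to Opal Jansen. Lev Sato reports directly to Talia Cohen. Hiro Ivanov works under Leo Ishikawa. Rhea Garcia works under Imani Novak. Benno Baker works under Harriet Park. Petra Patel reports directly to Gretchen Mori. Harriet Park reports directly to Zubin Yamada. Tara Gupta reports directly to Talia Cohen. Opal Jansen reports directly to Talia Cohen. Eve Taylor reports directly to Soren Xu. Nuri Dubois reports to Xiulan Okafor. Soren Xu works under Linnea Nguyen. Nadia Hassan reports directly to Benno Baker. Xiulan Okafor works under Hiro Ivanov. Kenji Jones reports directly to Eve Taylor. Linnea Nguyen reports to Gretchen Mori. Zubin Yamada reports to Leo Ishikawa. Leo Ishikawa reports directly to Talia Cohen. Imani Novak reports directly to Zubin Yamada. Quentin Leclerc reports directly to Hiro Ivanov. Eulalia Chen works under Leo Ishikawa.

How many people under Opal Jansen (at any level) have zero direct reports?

The people in Opal Jansen's organization with no one reporting to them are Petra Patel, Kenji Jones. That is 2.

2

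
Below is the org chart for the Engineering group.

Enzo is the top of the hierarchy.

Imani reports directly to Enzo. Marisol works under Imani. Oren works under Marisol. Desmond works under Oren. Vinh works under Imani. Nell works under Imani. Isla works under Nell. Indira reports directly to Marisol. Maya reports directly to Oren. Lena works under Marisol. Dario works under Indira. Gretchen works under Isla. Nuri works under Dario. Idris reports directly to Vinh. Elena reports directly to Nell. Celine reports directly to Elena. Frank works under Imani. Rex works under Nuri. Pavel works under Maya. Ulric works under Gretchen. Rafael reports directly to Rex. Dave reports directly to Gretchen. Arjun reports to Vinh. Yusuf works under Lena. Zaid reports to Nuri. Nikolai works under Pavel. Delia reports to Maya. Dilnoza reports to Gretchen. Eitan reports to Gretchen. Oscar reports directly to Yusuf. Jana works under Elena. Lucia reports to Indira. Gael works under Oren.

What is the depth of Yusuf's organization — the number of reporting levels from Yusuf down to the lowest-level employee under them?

The longest chain under Yusuf runs Yusuf → Oscar, which is 1 level below Yusuf.

1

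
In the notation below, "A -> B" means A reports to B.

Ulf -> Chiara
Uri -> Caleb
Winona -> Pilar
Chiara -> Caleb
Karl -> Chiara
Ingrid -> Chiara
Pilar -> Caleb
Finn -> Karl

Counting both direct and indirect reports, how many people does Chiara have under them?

4

Chiara directly manages Ulf, Ingrid, Karl. Ulf has no reports. Ingrid has no reports. Under Karl: Finn (1). So Chiara's organization is 3 direct reports plus everyone under them: 1 + 1 + 2 = 4.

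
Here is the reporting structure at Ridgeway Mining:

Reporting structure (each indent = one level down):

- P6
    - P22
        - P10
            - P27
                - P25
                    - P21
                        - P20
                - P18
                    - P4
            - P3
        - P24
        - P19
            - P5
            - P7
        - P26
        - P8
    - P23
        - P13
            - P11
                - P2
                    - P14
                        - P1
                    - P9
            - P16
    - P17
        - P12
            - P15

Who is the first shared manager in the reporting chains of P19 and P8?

P19's chain of managers is P22, P6. P8's chain of managers is P22, P6. The first manager that appears in both chains is P22.

P22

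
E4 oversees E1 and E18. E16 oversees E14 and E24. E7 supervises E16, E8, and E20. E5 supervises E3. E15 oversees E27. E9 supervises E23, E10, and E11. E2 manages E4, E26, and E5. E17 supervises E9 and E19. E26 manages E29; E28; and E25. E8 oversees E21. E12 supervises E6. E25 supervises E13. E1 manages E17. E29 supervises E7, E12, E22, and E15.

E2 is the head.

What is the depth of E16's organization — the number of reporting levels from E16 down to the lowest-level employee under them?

1

The longest chain under E16 runs E16 → E24, which is 1 level below E16.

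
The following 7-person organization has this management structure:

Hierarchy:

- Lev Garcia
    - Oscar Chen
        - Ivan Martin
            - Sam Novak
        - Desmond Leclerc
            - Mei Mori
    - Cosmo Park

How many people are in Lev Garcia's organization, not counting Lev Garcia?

6

Lev Garcia directly manages Oscar Chen, Cosmo Park. Under Oscar Chen: Desmond Leclerc, Mei Mori, Ivan Martin, Sam Novak (4). Cosmo Park has no reports. So Lev Garcia's organization is 2 direct reports plus everyone under them: 5 + 1 = 6.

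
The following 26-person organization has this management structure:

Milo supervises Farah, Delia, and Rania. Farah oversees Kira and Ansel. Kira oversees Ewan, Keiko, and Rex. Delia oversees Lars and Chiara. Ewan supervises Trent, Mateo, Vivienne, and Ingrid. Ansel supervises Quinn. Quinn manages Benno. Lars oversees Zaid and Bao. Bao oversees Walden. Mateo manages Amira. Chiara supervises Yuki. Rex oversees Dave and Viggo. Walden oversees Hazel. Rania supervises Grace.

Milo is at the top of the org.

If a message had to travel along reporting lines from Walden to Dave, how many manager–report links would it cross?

8

Walden is 4 levels below Milo, and Dave is 4 levels below Milo (their lowest common manager). The shortest path runs up from Walden to Milo and back down to Dave: 4 + 4 = 8 links.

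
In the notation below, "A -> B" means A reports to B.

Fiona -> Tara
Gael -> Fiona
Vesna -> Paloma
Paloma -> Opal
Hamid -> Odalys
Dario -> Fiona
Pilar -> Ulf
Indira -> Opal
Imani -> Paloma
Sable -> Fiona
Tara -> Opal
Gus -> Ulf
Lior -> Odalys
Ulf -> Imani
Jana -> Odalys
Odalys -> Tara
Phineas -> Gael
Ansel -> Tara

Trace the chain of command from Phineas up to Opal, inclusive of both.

Phineas reports to Gael. Gael reports to Fiona. Fiona reports to Tara. Tara reports to Opal. Opal is at the top.

Phineas -> Gael -> Fiona -> Tara -> Opal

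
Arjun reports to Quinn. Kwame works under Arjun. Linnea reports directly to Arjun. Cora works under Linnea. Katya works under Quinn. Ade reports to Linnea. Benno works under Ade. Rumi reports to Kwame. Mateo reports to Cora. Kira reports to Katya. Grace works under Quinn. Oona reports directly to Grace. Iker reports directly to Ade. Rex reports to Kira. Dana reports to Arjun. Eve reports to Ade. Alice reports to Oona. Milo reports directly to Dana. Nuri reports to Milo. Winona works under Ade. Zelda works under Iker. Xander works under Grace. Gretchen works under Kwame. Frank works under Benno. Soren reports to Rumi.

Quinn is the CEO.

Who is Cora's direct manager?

Cora reports directly to Linnea.

Linnea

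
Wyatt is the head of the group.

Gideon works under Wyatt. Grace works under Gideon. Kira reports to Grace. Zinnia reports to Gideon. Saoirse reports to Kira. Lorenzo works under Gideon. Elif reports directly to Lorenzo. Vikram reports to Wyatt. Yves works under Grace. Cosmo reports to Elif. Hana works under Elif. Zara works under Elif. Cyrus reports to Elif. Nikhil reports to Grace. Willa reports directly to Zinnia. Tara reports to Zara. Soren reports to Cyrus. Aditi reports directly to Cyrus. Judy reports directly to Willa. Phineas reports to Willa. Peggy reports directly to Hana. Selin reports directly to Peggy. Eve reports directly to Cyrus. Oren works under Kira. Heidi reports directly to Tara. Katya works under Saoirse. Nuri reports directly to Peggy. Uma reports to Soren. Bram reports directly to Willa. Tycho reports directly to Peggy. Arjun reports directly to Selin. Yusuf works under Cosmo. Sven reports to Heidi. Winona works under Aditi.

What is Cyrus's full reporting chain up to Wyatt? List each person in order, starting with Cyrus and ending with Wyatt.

Cyrus reports to Elif. Elif reports to Lorenzo. Lorenzo reports to Gideon. Gideon reports to Wyatt. Wyatt is at the top.

Cyrus -> Elif -> Lorenzo -> Gideon -> Wyatt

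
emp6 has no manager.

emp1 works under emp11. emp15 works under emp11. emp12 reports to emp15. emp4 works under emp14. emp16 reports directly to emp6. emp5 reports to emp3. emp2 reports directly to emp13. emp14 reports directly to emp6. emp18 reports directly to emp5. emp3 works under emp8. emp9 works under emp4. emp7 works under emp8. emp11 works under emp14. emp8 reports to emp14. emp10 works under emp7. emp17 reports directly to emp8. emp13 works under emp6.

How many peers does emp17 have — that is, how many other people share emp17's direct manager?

2

emp17 reports to emp8. emp8's other direct reports are emp7, emp3 — 2 peers.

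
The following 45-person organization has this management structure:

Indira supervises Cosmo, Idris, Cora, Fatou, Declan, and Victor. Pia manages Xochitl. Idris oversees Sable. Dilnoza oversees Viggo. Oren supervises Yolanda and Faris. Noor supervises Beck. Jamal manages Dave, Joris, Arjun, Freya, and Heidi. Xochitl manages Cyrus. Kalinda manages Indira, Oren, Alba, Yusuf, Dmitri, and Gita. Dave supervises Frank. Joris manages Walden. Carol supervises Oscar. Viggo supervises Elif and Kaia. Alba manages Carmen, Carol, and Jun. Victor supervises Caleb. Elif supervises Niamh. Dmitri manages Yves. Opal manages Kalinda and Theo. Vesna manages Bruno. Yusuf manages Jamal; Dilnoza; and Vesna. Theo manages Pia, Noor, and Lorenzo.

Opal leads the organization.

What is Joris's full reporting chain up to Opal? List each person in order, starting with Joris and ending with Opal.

Joris reports to Jamal. Jamal reports to Yusuf. Yusuf reports to Kalinda. Kalinda reports to Opal. Opal is at the top.

Joris -> Jamal -> Yusuf -> Kalinda -> Opal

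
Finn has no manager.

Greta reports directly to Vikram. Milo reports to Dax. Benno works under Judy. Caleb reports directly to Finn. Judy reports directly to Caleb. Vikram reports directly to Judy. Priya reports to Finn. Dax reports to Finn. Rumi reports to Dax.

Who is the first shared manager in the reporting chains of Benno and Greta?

Benno's chain of managers is Judy, Caleb, Finn. Greta's chain of managers is Vikram, Judy, Caleb, Finn. The first manager that appears in both chains is Judy.

Judy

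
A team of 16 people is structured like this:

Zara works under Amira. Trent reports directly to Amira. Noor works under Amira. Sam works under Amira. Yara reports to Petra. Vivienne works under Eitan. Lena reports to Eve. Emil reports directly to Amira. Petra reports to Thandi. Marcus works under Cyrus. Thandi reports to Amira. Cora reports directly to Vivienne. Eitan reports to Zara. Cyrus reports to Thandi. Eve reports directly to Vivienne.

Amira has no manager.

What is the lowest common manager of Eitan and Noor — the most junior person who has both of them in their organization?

Amira

Eitan's chain of managers is Zara, Amira. Noor's chain of managers is Amira. The first manager that appears in both chains is Amira.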